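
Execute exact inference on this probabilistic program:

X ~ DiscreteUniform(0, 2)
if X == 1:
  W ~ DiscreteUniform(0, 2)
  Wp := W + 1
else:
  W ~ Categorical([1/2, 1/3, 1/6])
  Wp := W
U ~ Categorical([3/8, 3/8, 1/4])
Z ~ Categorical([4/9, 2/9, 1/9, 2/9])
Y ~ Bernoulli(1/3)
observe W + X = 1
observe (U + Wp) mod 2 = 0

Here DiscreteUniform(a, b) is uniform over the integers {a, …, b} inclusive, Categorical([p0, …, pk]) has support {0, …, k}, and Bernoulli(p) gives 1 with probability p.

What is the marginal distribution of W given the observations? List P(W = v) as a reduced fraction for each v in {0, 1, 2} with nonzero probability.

Enumerate traces; 16 have nonzero weight after conditioning:
  (X=0, W=1, U=1, Z=0, Y=0) weight 1/81
  (X=0, W=1, U=1, Z=0, Y=1) weight 1/162
  (X=0, W=1, U=1, Z=1, Y=0) weight 1/162
  (X=0, W=1, U=1, Z=1, Y=1) weight 1/324
  (X=0, W=1, U=1, Z=2, Y=0) weight 1/324
  (X=0, W=1, U=1, Z=2, Y=1) weight 1/648
  (X=0, W=1, U=1, Z=3, Y=0) weight 1/162
  (X=0, W=1, U=1, Z=3, Y=1) weight 1/324
  (X=1, W=0, U=1, Z=0, Y=0) weight 1/81
  … 7 more
Group by W:
  weight(W=0) = 1/24
  weight(W=1) = 1/24
Total weight = 1/24 + 1/24 = 1/12
P(W=0 | obs) = 1/24 / 1/12 = 1/2
P(W=1 | obs) = 1/24 / 1/12 = 1/2

P(W=0) = 1/2, P(W=1) = 1/2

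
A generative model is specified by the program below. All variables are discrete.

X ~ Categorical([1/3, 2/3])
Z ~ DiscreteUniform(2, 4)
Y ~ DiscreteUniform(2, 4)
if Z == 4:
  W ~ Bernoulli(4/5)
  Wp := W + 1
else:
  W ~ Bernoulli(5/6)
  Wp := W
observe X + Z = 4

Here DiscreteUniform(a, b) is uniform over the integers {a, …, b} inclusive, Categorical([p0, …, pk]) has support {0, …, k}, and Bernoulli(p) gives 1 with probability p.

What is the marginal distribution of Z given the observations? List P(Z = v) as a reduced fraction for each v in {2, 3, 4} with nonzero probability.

Enumerate traces; 12 have nonzero weight after conditioning:
  (X=0, Z=4, Y=2, W=0) weight 1/135
  (X=0, Z=4, Y=2, W=1) weight 4/135
  (X=0, Z=4, Y=3, W=0) weight 1/135
  (X=0, Z=4, Y=3, W=1) weight 4/135
  (X=0, Z=4, Y=4, W=0) weight 1/135
  (X=0, Z=4, Y=4, W=1) weight 4/135
  (X=1, Z=3, Y=2, W=0) weight 1/81
  (X=1, Z=3, Y=2, W=1) weight 5/81
  … 4 more
Group by Z:
  weight(Z=3) = 2/9
  weight(Z=4) = 1/9
Total weight = 2/9 + 1/9 = 1/3
P(Z=3 | obs) = 2/9 / 1/3 = 2/3
P(Z=4 | obs) = 1/9 / 1/3 = 1/3

P(Z=3) = 2/3, P(Z=4) = 1/3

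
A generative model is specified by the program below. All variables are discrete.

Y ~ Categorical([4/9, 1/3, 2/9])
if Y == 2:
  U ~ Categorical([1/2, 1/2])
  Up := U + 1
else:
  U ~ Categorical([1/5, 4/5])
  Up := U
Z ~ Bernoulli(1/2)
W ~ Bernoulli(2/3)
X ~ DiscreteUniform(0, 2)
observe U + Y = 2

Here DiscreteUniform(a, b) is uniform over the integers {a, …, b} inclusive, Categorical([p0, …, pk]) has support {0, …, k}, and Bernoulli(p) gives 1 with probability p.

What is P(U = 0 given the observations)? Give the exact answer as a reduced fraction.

P(U = 0 | obs) = 5/17

Enumerate traces; 24 have nonzero weight after conditioning:
  (Y=1, U=1, Z=0, W=0, X=0) weight 2/135
  (Y=1, U=1, Z=0, W=0, X=1) weight 2/135
  (Y=1, U=1, Z=0, W=0, X=2) weight 2/135
  (Y=1, U=1, Z=0, W=1, X=0) weight 4/135
  (Y=1, U=1, Z=0, W=1, X=1) weight 4/135
  (Y=1, U=1, Z=0, W=1, X=2) weight 4/135
  (Y=1, U=1, Z=1, W=0, X=0) weight 2/135
  (Y=1, U=1, Z=1, W=0, X=1) weight 2/135
  (Y=2, U=0, Z=0, W=0, X=0) weight 1/162
  … 15 more
Group by U:
  weight(U=0) = 1/9
  weight(U=1) = 4/15
Total weight = 1/9 + 4/15 = 17/45
P(U=0 | obs) = 1/9 / 17/45 = 5/17
P(U=1 | obs) = 4/15 / 17/45 = 12/17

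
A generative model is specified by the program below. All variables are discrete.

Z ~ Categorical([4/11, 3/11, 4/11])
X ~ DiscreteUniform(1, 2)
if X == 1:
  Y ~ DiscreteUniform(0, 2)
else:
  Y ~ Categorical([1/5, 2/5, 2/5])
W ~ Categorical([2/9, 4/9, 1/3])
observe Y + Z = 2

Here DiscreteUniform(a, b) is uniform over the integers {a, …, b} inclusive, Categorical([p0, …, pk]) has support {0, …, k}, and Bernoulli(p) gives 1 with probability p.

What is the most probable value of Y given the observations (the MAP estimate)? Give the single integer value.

Enumerate traces; 18 have nonzero weight after conditioning:
  (Z=0, X=1, Y=2, W=0) weight 4/297
  (Z=0, X=1, Y=2, W=1) weight 8/297
  (Z=0, X=1, Y=2, W=2) weight 2/99
  (Z=0, X=2, Y=2, W=0) weight 8/495
  (Z=0, X=2, Y=2, W=1) weight 16/495
  (Z=0, X=2, Y=2, W=2) weight 4/165
  (Z=1, X=1, Y=1, W=0) weight 1/99
  (Z=1, X=1, Y=1, W=1) weight 2/99
  (Z=2, X=1, Y=0, W=0) weight 4/297
  … 9 more
Group by Y:
  weight(Y=0) = 16/165
  weight(Y=1) = 1/10
  weight(Y=2) = 2/15
Total weight = 16/165 + 1/10 + 2/15 = 109/330
P(Y=0 | obs) = 16/165 / 109/330 = 32/109
P(Y=1 | obs) = 1/10 / 109/330 = 33/109
P(Y=2 | obs) = 2/15 / 109/330 = 44/109
argmax = 2

argmax_v P(Y = v | obs) = 2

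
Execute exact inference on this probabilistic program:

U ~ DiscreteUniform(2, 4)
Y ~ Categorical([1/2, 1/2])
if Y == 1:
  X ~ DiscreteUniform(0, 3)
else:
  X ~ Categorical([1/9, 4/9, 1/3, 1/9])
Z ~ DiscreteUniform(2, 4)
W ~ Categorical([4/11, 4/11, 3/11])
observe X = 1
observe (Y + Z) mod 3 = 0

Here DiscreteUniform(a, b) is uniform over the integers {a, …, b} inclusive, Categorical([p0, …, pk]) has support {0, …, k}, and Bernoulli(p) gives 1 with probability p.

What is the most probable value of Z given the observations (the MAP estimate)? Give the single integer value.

argmax_v P(Z = v | obs) = 3

Enumerate traces; 18 have nonzero weight after conditioning:
  (U=2, Y=0, X=1, Z=3, W=0) weight 8/891
  (U=2, Y=0, X=1, Z=3, W=1) weight 8/891
  (U=2, Y=0, X=1, Z=3, W=2) weight 2/297
  (U=2, Y=1, X=1, Z=2, W=0) weight 1/198
  (U=2, Y=1, X=1, Z=2, W=1) weight 1/198
  (U=2, Y=1, X=1, Z=2, W=2) weight 1/264
  (U=3, Y=0, X=1, Z=3, W=0) weight 8/891
  (U=3, Y=0, X=1, Z=3, W=1) weight 8/891
  … 10 more
Group by Z:
  weight(Z=2) = 1/24
  weight(Z=3) = 2/27
Total weight = 1/24 + 2/27 = 25/216
P(Z=2 | obs) = 1/24 / 25/216 = 9/25
P(Z=3 | obs) = 2/27 / 25/216 = 16/25
argmax = 3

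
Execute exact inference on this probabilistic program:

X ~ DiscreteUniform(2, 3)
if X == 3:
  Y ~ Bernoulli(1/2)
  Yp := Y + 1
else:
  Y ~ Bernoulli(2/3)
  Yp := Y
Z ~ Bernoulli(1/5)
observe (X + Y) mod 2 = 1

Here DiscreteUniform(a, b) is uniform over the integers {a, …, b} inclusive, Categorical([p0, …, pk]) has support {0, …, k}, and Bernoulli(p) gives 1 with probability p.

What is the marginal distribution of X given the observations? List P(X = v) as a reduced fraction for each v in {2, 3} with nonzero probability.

Enumerate traces; 4 have nonzero weight after conditioning:
  (X=2, Y=1, Z=0) weight 4/15
  (X=2, Y=1, Z=1) weight 1/15
  (X=3, Y=0, Z=0) weight 1/5
  (X=3, Y=0, Z=1) weight 1/20
Group by X:
  weight(X=2) = 1/3
  weight(X=3) = 1/4
Total weight = 1/3 + 1/4 = 7/12
P(X=2 | obs) = 1/3 / 7/12 = 4/7
P(X=3 | obs) = 1/4 / 7/12 = 3/7

P(X=2) = 4/7, P(X=3) = 3/7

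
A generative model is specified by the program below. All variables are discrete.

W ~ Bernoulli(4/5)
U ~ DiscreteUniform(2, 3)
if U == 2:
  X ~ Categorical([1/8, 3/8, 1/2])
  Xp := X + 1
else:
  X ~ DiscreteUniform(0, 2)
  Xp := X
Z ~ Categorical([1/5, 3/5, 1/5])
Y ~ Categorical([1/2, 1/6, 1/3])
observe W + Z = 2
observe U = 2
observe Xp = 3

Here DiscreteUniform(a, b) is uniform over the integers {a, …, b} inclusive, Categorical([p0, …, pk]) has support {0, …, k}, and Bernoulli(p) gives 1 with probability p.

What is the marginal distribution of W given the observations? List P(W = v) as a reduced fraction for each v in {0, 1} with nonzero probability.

Enumerate traces; 6 have nonzero weight after conditioning:
  (W=0, U=2, X=2, Z=2, Y=0) weight 1/200
  (W=0, U=2, X=2, Z=2, Y=1) weight 1/600
  (W=0, U=2, X=2, Z=2, Y=2) weight 1/300
  (W=1, U=2, X=2, Z=1, Y=0) weight 3/50
  (W=1, U=2, X=2, Z=1, Y=1) weight 1/50
  (W=1, U=2, X=2, Z=1, Y=2) weight 1/25
Group by W:
  weight(W=0) = 1/100
  weight(W=1) = 3/25
Total weight = 1/100 + 3/25 = 13/100
P(W=0 | obs) = 1/100 / 13/100 = 1/13
P(W=1 | obs) = 3/25 / 13/100 = 12/13

P(W=0) = 1/13, P(W=1) = 12/13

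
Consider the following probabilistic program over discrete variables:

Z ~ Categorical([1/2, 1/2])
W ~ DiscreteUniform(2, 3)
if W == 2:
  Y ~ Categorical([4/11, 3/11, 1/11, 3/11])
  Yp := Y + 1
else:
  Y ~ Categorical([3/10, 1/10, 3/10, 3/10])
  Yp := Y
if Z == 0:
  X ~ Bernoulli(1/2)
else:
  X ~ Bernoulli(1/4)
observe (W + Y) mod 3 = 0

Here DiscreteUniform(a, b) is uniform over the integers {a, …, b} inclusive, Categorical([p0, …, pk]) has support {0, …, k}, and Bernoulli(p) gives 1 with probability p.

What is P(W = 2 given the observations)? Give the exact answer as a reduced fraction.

P(W = 2 | obs) = 5/16

Enumerate traces; 12 have nonzero weight after conditioning:
  (Z=0, W=2, Y=1, X=0) weight 3/88
  (Z=0, W=2, Y=1, X=1) weight 3/88
  (Z=0, W=3, Y=0, X=0) weight 3/80
  (Z=0, W=3, Y=0, X=1) weight 3/80
  (Z=0, W=3, Y=3, X=0) weight 3/80
  (Z=0, W=3, Y=3, X=1) weight 3/80
  (Z=1, W=2, Y=1, X=0) weight 9/176
  (Z=1, W=2, Y=1, X=1) weight 3/176
  … 4 more
Group by W:
  weight(W=2) = 3/22
  weight(W=3) = 3/10
Total weight = 3/22 + 3/10 = 24/55
P(W=2 | obs) = 3/22 / 24/55 = 5/16
P(W=3 | obs) = 3/10 / 24/55 = 11/16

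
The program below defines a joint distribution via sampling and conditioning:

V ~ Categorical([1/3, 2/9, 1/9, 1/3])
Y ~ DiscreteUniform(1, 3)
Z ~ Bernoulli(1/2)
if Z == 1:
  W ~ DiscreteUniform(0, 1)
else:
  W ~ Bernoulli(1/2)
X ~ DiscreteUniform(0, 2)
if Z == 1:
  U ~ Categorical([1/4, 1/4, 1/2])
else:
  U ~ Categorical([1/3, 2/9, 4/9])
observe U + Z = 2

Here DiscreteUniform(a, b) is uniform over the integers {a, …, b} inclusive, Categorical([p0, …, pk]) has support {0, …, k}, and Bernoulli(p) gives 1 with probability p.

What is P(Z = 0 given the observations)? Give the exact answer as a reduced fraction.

Enumerate traces; 144 have nonzero weight after conditioning:
  (V=0, Y=1, Z=0, W=0, X=0, U=2) weight 1/243
  (V=0, Y=1, Z=0, W=0, X=1, U=2) weight 1/243
  (V=0, Y=1, Z=0, W=0, X=2, U=2) weight 1/243
  (V=0, Y=1, Z=0, W=1, X=0, U=2) weight 1/243
  (V=0, Y=1, Z=0, W=1, X=1, U=2) weight 1/243
  (V=0, Y=1, Z=0, W=1, X=2, U=2) weight 1/243
  (V=0, Y=1, Z=1, W=0, X=0, U=1) weight 1/432
  (V=0, Y=1, Z=1, W=0, X=1, U=1) weight 1/432
  … 136 more
Group by Z:
  weight(Z=0) = 2/9
  weight(Z=1) = 1/8
Total weight = 2/9 + 1/8 = 25/72
P(Z=0 | obs) = 2/9 / 25/72 = 16/25
P(Z=1 | obs) = 1/8 / 25/72 = 9/25

P(Z = 0 | obs) = 16/25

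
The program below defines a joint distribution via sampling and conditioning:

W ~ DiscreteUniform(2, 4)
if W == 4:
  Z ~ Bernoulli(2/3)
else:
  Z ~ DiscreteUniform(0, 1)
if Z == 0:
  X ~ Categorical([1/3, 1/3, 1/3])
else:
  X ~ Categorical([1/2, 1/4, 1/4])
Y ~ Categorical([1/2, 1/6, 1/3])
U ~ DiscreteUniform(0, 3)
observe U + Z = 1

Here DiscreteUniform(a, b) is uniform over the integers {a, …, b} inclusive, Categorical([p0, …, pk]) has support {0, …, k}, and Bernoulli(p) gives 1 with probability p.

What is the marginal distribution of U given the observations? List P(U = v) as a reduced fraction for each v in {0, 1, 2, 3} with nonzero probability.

P(U=0) = 5/9, P(U=1) = 4/9

Enumerate traces; 54 have nonzero weight after conditioning:
  (W=2, Z=0, X=0, Y=0, U=1) weight 1/144
  (W=2, Z=0, X=0, Y=1, U=1) weight 1/432
  (W=2, Z=0, X=0, Y=2, U=1) weight 1/216
  (W=2, Z=0, X=1, Y=0, U=1) weight 1/144
  (W=2, Z=0, X=1, Y=1, U=1) weight 1/432
  (W=2, Z=0, X=1, Y=2, U=1) weight 1/216
  (W=2, Z=0, X=2, Y=0, U=1) weight 1/144
  (W=2, Z=0, X=2, Y=1, U=1) weight 1/432
  (W=2, Z=1, X=0, Y=0, U=0) weight 1/96
  … 45 more
Group by U:
  weight(U=0) = 5/36
  weight(U=1) = 1/9
Total weight = 5/36 + 1/9 = 1/4
P(U=0 | obs) = 5/36 / 1/4 = 5/9
P(U=1 | obs) = 1/9 / 1/4 = 4/9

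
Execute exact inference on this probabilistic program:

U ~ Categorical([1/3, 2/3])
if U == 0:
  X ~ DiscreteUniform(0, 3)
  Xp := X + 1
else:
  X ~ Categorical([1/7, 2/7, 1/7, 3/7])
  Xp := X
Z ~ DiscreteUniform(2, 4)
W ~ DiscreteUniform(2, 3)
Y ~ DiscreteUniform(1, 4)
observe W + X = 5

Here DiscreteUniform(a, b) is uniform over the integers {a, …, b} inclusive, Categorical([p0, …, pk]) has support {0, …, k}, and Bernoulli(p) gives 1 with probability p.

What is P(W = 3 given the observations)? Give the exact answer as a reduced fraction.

P(W = 3 | obs) = 15/46

Enumerate traces; 48 have nonzero weight after conditioning:
  (U=0, X=2, Z=2, W=3, Y=1) weight 1/288
  (U=0, X=2, Z=2, W=3, Y=2) weight 1/288
  (U=0, X=2, Z=2, W=3, Y=3) weight 1/288
  (U=0, X=2, Z=2, W=3, Y=4) weight 1/288
  (U=0, X=2, Z=3, W=3, Y=1) weight 1/288
  (U=0, X=2, Z=3, W=3, Y=2) weight 1/288
  (U=0, X=2, Z=3, W=3, Y=3) weight 1/288
  (U=0, X=2, Z=3, W=3, Y=4) weight 1/288
  (U=0, X=3, Z=2, W=2, Y=1) weight 1/288
  … 39 more
Group by W:
  weight(W=2) = 31/168
  weight(W=3) = 5/56
Total weight = 31/168 + 5/56 = 23/84
P(W=2 | obs) = 31/168 / 23/84 = 31/46
P(W=3 | obs) = 5/56 / 23/84 = 15/46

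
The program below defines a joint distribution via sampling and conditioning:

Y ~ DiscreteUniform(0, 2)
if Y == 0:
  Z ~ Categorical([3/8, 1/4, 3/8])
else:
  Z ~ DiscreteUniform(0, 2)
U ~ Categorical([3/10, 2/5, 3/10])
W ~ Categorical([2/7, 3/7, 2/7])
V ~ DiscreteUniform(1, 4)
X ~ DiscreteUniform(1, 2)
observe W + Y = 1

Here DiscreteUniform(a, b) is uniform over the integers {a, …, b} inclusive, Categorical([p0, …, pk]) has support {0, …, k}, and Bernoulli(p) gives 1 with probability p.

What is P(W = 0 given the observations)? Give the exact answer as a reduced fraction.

Enumerate traces; 144 have nonzero weight after conditioning:
  (Y=0, Z=0, U=0, W=1, V=1, X=1) weight 9/4480
  (Y=0, Z=0, U=0, W=1, V=1, X=2) weight 9/4480
  (Y=0, Z=0, U=0, W=1, V=2, X=1) weight 9/4480
  (Y=0, Z=0, U=0, W=1, V=2, X=2) weight 9/4480
  (Y=0, Z=0, U=0, W=1, V=3, X=1) weight 9/4480
  (Y=0, Z=0, U=0, W=1, V=3, X=2) weight 9/4480
  (Y=0, Z=0, U=0, W=1, V=4, X=1) weight 9/4480
  (Y=0, Z=0, U=0, W=1, V=4, X=2) weight 9/4480
  (Y=1, Z=0, U=0, W=0, V=1, X=1) weight 1/840
  … 135 more
Group by W:
  weight(W=0) = 2/21
  weight(W=1) = 1/7
Total weight = 2/21 + 1/7 = 5/21
P(W=0 | obs) = 2/21 / 5/21 = 2/5
P(W=1 | obs) = 1/7 / 5/21 = 3/5

P(W = 0 | obs) = 2/5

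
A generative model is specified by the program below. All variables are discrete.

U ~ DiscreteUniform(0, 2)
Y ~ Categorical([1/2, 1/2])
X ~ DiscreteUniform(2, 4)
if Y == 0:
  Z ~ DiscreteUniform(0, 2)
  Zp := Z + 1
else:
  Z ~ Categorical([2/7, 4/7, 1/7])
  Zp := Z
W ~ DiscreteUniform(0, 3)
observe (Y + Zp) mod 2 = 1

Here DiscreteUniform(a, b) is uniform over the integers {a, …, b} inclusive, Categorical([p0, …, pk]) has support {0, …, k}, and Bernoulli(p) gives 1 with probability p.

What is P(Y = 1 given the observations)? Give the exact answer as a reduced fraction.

P(Y = 1 | obs) = 9/23

Enumerate traces; 144 have nonzero weight after conditioning:
  (U=0, Y=0, X=2, Z=0, W=0) weight 1/216
  (U=0, Y=0, X=2, Z=0, W=1) weight 1/216
  (U=0, Y=0, X=2, Z=0, W=2) weight 1/216
  (U=0, Y=0, X=2, Z=0, W=3) weight 1/216
  (U=0, Y=0, X=2, Z=2, W=0) weight 1/216
  (U=0, Y=0, X=2, Z=2, W=1) weight 1/216
  (U=0, Y=0, X=2, Z=2, W=2) weight 1/216
  (U=0, Y=0, X=2, Z=2, W=3) weight 1/216
  (U=0, Y=1, X=2, Z=0, W=0) weight 1/252
  … 135 more
Group by Y:
  weight(Y=0) = 1/3
  weight(Y=1) = 3/14
Total weight = 1/3 + 3/14 = 23/42
P(Y=0 | obs) = 1/3 / 23/42 = 14/23
P(Y=1 | obs) = 3/14 / 23/42 = 9/23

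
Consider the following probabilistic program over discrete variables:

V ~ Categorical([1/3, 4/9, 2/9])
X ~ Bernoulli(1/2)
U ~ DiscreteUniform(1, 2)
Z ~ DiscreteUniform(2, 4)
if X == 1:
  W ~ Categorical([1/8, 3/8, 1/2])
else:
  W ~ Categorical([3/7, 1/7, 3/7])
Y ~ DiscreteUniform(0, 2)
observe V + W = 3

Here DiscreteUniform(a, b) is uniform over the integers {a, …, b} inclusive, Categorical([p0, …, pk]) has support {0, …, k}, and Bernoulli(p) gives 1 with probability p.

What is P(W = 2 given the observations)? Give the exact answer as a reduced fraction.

Enumerate traces; 72 have nonzero weight after conditioning:
  (V=1, X=0, U=1, Z=2, W=2, Y=0) weight 1/189
  (V=1, X=0, U=1, Z=2, W=2, Y=1) weight 1/189
  (V=1, X=0, U=1, Z=2, W=2, Y=2) weight 1/189
  (V=1, X=0, U=1, Z=3, W=2, Y=0) weight 1/189
  (V=1, X=0, U=1, Z=3, W=2, Y=1) weight 1/189
  (V=1, X=0, U=1, Z=3, W=2, Y=2) weight 1/189
  (V=1, X=0, U=1, Z=4, W=2, Y=0) weight 1/189
  (V=1, X=0, U=1, Z=4, W=2, Y=1) weight 1/189
  (V=2, X=0, U=1, Z=2, W=1, Y=0) weight 1/1134
  … 63 more
Group by W:
  weight(W=1) = 29/504
  weight(W=2) = 13/63
Total weight = 29/504 + 13/63 = 19/72
P(W=1 | obs) = 29/504 / 19/72 = 29/133
P(W=2 | obs) = 13/63 / 19/72 = 104/133

P(W = 2 | obs) = 104/133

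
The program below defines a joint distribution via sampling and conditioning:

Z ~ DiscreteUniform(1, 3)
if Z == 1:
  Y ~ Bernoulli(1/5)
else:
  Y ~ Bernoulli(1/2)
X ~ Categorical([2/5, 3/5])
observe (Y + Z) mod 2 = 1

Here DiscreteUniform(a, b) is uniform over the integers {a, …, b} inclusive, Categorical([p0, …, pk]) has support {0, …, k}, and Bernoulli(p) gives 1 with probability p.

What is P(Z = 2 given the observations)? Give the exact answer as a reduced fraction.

P(Z = 2 | obs) = 5/18

Enumerate traces; 6 have nonzero weight after conditioning:
  (Z=1, Y=0, X=0) weight 8/75
  (Z=1, Y=0, X=1) weight 4/25
  (Z=2, Y=1, X=0) weight 1/15
  (Z=2, Y=1, X=1) weight 1/10
  (Z=3, Y=0, X=0) weight 1/15
  (Z=3, Y=0, X=1) weight 1/10
Group by Z:
  weight(Z=1) = 4/15
  weight(Z=2) = 1/6
  weight(Z=3) = 1/6
Total weight = 4/15 + 1/6 + 1/6 = 3/5
P(Z=1 | obs) = 4/15 / 3/5 = 4/9
P(Z=2 | obs) = 1/6 / 3/5 = 5/18
P(Z=3 | obs) = 1/6 / 3/5 = 5/18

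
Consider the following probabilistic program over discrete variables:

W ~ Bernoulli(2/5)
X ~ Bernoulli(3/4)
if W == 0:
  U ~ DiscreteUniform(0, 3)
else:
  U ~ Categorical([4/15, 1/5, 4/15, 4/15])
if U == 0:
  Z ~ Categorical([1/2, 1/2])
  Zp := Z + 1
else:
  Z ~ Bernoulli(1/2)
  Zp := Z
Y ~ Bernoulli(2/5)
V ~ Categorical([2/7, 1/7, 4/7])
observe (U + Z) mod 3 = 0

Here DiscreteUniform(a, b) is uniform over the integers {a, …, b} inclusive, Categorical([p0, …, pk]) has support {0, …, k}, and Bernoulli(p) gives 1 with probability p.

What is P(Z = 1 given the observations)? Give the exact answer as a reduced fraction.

Enumerate traces; 72 have nonzero weight after conditioning:
  (W=0, X=0, U=0, Z=0, Y=0, V=0) weight 9/2800
  (W=0, X=0, U=0, Z=0, Y=0, V=1) weight 9/5600
  (W=0, X=0, U=0, Z=0, Y=0, V=2) weight 9/1400
  (W=0, X=0, U=0, Z=0, Y=1, V=0) weight 3/1400
  (W=0, X=0, U=0, Z=0, Y=1, V=1) weight 3/2800
  (W=0, X=0, U=0, Z=0, Y=1, V=2) weight 3/700
  (W=0, X=0, U=2, Z=1, Y=0, V=0) weight 9/2800
  (W=0, X=0, U=2, Z=1, Y=0, V=1) weight 9/5600
  … 64 more
Group by Z:
  weight(Z=0) = 77/300
  weight(Z=1) = 77/600
Total weight = 77/300 + 77/600 = 77/200
P(Z=0 | obs) = 77/300 / 77/200 = 2/3
P(Z=1 | obs) = 77/600 / 77/200 = 1/3

P(Z = 1 | obs) = 1/3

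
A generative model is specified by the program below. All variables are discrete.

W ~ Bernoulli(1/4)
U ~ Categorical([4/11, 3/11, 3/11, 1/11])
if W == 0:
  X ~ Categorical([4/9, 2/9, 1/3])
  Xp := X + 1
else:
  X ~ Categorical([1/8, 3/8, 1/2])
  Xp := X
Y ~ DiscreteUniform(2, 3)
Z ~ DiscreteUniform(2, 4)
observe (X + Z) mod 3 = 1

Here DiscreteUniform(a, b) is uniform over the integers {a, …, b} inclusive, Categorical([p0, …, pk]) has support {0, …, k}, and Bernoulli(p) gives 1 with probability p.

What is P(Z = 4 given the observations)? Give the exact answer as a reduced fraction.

Enumerate traces; 48 have nonzero weight after conditioning:
  (W=0, U=0, X=0, Y=2, Z=4) weight 2/99
  (W=0, U=0, X=0, Y=3, Z=4) weight 2/99
  (W=0, U=0, X=1, Y=2, Z=3) weight 1/99
  (W=0, U=0, X=1, Y=3, Z=3) weight 1/99
  (W=0, U=0, X=2, Y=2, Z=2) weight 1/66
  (W=0, U=0, X=2, Y=3, Z=2) weight 1/66
  (W=0, U=1, X=0, Y=2, Z=4) weight 1/66
  (W=0, U=1, X=0, Y=3, Z=4) weight 1/66
  … 40 more
Group by Z:
  weight(Z=2) = 1/8
  weight(Z=3) = 25/288
  weight(Z=4) = 35/288
Total weight = 1/8 + 25/288 + 35/288 = 1/3
P(Z=2 | obs) = 1/8 / 1/3 = 3/8
P(Z=3 | obs) = 25/288 / 1/3 = 25/96
P(Z=4 | obs) = 35/288 / 1/3 = 35/96

P(Z = 4 | obs) = 35/96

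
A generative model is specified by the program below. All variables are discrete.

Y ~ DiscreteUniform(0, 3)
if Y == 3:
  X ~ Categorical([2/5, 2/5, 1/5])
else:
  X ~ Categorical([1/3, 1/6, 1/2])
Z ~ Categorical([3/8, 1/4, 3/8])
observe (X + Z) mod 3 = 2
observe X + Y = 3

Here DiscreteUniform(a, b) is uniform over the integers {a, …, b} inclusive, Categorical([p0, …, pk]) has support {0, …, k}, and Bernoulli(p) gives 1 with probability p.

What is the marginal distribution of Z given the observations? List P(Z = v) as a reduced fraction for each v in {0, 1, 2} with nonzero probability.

P(Z=0) = 45/91, P(Z=1) = 10/91, P(Z=2) = 36/91

Enumerate traces; 3 have nonzero weight after conditioning:
  (Y=1, X=2, Z=0) weight 3/64
  (Y=2, X=1, Z=1) weight 1/96
  (Y=3, X=0, Z=2) weight 3/80
Group by Z:
  weight(Z=0) = 3/64
  weight(Z=1) = 1/96
  weight(Z=2) = 3/80
Total weight = 3/64 + 1/96 + 3/80 = 91/960
P(Z=0 | obs) = 3/64 / 91/960 = 45/91
P(Z=1 | obs) = 1/96 / 91/960 = 10/91
P(Z=2 | obs) = 3/80 / 91/960 = 36/91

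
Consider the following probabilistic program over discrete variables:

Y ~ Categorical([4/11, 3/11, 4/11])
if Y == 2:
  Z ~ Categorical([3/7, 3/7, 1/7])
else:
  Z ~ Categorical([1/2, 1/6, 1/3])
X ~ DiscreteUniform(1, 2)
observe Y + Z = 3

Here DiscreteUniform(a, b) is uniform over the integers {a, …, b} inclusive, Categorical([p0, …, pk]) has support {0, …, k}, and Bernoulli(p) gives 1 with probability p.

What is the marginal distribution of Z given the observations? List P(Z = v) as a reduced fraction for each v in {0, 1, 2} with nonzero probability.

P(Z=1) = 12/19, P(Z=2) = 7/19

Enumerate traces; 4 have nonzero weight after conditioning:
  (Y=1, Z=2, X=1) weight 1/22
  (Y=1, Z=2, X=2) weight 1/22
  (Y=2, Z=1, X=1) weight 6/77
  (Y=2, Z=1, X=2) weight 6/77
Group by Z:
  weight(Z=1) = 12/77
  weight(Z=2) = 1/11
Total weight = 12/77 + 1/11 = 19/77
P(Z=1 | obs) = 12/77 / 19/77 = 12/19
P(Z=2 | obs) = 1/11 / 19/77 = 7/19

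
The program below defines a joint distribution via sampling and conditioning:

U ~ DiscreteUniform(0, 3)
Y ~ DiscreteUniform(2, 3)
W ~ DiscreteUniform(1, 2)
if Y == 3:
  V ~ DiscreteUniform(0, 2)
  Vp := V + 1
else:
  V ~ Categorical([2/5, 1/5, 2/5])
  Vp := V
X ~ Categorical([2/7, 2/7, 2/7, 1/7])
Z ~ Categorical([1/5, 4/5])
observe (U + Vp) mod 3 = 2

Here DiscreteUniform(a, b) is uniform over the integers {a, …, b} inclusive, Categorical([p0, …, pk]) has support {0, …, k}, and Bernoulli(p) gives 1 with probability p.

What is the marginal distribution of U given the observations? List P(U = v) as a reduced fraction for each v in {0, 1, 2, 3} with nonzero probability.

P(U=0) = 11/41, P(U=1) = 8/41, P(U=2) = 11/41, P(U=3) = 11/41

Enumerate traces; 128 have nonzero weight after conditioning:
  (U=0, Y=2, W=1, V=2, X=0, Z=0) weight 1/700
  (U=0, Y=2, W=1, V=2, X=0, Z=1) weight 1/175
  (U=0, Y=2, W=1, V=2, X=1, Z=0) weight 1/700
  (U=0, Y=2, W=1, V=2, X=1, Z=1) weight 1/175
  (U=0, Y=2, W=1, V=2, X=2, Z=0) weight 1/700
  (U=0, Y=2, W=1, V=2, X=2, Z=1) weight 1/175
  (U=0, Y=2, W=1, V=2, X=3, Z=0) weight 1/1400
  (U=0, Y=2, W=1, V=2, X=3, Z=1) weight 1/350
  (U=1, Y=2, W=1, V=1, X=0, Z=0) weight 1/1400
  (U=2, Y=2, W=1, V=0, X=0, Z=0) weight 1/700
  … 118 more
Group by U:
  weight(U=0) = 11/120
  weight(U=1) = 1/15
  weight(U=2) = 11/120
  weight(U=3) = 11/120
Total weight = 11/120 + 1/15 + 11/120 + 11/120 = 41/120
P(U=0 | obs) = 11/120 / 41/120 = 11/41
P(U=1 | obs) = 1/15 / 41/120 = 8/41
P(U=2 | obs) = 11/120 / 41/120 = 11/41
P(U=3 | obs) = 11/120 / 41/120 = 11/41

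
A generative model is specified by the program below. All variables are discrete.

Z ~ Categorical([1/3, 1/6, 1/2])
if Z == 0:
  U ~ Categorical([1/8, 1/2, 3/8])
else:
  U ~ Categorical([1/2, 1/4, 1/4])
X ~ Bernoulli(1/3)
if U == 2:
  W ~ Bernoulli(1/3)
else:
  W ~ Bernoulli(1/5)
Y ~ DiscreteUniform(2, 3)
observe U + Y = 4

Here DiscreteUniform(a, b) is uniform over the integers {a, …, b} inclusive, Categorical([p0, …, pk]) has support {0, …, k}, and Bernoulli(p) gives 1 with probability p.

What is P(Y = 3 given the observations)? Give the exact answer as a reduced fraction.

Enumerate traces; 24 have nonzero weight after conditioning:
  (Z=0, U=1, X=0, W=0, Y=3) weight 2/45
  (Z=0, U=1, X=0, W=1, Y=3) weight 1/90
  (Z=0, U=1, X=1, W=0, Y=3) weight 1/45
  (Z=0, U=1, X=1, W=1, Y=3) weight 1/180
  (Z=0, U=2, X=0, W=0, Y=2) weight 1/36
  (Z=0, U=2, X=0, W=1, Y=2) weight 1/72
  (Z=0, U=2, X=1, W=0, Y=2) weight 1/72
  (Z=0, U=2, X=1, W=1, Y=2) weight 1/144
  … 16 more
Group by Y:
  weight(Y=2) = 7/48
  weight(Y=3) = 1/6
Total weight = 7/48 + 1/6 = 5/16
P(Y=2 | obs) = 7/48 / 5/16 = 7/15
P(Y=3 | obs) = 1/6 / 5/16 = 8/15

P(Y = 3 | obs) = 8/15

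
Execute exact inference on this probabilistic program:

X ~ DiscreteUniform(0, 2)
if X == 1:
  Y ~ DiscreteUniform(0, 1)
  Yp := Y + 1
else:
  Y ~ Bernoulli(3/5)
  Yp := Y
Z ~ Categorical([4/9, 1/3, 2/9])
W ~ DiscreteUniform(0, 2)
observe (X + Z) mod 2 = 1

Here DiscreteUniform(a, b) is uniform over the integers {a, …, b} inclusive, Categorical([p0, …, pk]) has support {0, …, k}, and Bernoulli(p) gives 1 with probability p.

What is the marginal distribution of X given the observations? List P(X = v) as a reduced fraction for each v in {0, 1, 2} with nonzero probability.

Enumerate traces; 24 have nonzero weight after conditioning:
  (X=0, Y=0, Z=1, W=0) weight 2/135
  (X=0, Y=0, Z=1, W=1) weight 2/135
  (X=0, Y=0, Z=1, W=2) weight 2/135
  (X=0, Y=1, Z=1, W=0) weight 1/45
  (X=0, Y=1, Z=1, W=1) weight 1/45
  (X=0, Y=1, Z=1, W=2) weight 1/45
  (X=1, Y=0, Z=0, W=0) weight 2/81
  (X=1, Y=0, Z=0, W=1) weight 2/81
  (X=2, Y=0, Z=1, W=0) weight 2/135
  … 15 more
Group by X:
  weight(X=0) = 1/9
  weight(X=1) = 2/9
  weight(X=2) = 1/9
Total weight = 1/9 + 2/9 + 1/9 = 4/9
P(X=0 | obs) = 1/9 / 4/9 = 1/4
P(X=1 | obs) = 2/9 / 4/9 = 1/2
P(X=2 | obs) = 1/9 / 4/9 = 1/4

P(X=0) = 1/4, P(X=1) = 1/2, P(X=2) = 1/4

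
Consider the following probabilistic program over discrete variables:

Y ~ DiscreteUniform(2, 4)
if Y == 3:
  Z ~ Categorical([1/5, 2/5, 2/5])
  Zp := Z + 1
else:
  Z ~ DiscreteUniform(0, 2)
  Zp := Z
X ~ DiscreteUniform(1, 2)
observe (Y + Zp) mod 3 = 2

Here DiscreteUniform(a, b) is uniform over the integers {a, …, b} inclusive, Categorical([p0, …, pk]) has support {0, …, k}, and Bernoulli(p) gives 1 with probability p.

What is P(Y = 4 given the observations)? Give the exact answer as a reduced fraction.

P(Y = 4 | obs) = 5/16

Enumerate traces; 6 have nonzero weight after conditioning:
  (Y=2, Z=0, X=1) weight 1/18
  (Y=2, Z=0, X=2) weight 1/18
  (Y=3, Z=1, X=1) weight 1/15
  (Y=3, Z=1, X=2) weight 1/15
  (Y=4, Z=1, X=1) weight 1/18
  (Y=4, Z=1, X=2) weight 1/18
Group by Y:
  weight(Y=2) = 1/9
  weight(Y=3) = 2/15
  weight(Y=4) = 1/9
Total weight = 1/9 + 2/15 + 1/9 = 16/45
P(Y=2 | obs) = 1/9 / 16/45 = 5/16
P(Y=3 | obs) = 2/15 / 16/45 = 3/8
P(Y=4 | obs) = 1/9 / 16/45 = 5/16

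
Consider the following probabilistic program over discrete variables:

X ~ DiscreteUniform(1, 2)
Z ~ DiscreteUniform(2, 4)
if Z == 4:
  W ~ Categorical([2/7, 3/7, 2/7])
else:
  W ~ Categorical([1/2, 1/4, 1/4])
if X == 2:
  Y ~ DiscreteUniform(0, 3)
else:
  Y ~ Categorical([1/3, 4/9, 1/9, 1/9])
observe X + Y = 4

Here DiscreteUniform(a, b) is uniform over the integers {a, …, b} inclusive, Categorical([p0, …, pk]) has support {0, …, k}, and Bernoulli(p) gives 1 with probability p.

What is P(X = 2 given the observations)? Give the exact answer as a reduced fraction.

Enumerate traces; 18 have nonzero weight after conditioning:
  (X=1, Z=2, W=0, Y=3) weight 1/108
  (X=1, Z=2, W=1, Y=3) weight 1/216
  (X=1, Z=2, W=2, Y=3) weight 1/216
  (X=1, Z=3, W=0, Y=3) weight 1/108
  (X=1, Z=3, W=1, Y=3) weight 1/216
  (X=1, Z=3, W=2, Y=3) weight 1/216
  (X=1, Z=4, W=0, Y=3) weight 1/189
  (X=1, Z=4, W=1, Y=3) weight 1/126
  (X=2, Z=2, W=0, Y=2) weight 1/48
  … 9 more
Group by X:
  weight(X=1) = 1/18
  weight(X=2) = 1/8
Total weight = 1/18 + 1/8 = 13/72
P(X=1 | obs) = 1/18 / 13/72 = 4/13
P(X=2 | obs) = 1/8 / 13/72 = 9/13

P(X = 2 | obs) = 9/13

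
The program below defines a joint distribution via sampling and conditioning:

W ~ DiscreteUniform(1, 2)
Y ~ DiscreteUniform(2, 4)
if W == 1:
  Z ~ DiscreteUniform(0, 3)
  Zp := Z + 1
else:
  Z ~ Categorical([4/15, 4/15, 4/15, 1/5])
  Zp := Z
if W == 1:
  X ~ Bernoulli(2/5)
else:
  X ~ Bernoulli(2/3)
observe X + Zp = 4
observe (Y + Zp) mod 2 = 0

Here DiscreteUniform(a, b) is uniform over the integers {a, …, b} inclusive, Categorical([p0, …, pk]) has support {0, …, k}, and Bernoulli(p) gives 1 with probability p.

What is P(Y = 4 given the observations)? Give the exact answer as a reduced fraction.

P(Y = 4 | obs) = 9/32

Enumerate traces; 4 have nonzero weight after conditioning:
  (W=1, Y=2, Z=3, X=0) weight 1/40
  (W=1, Y=3, Z=2, X=1) weight 1/60
  (W=1, Y=4, Z=3, X=0) weight 1/40
  (W=2, Y=3, Z=3, X=1) weight 1/45
Group by Y:
  weight(Y=2) = 1/40
  weight(Y=3) = 7/180
  weight(Y=4) = 1/40
Total weight = 1/40 + 7/180 + 1/40 = 4/45
P(Y=2 | obs) = 1/40 / 4/45 = 9/32
P(Y=3 | obs) = 7/180 / 4/45 = 7/16
P(Y=4 | obs) = 1/40 / 4/45 = 9/32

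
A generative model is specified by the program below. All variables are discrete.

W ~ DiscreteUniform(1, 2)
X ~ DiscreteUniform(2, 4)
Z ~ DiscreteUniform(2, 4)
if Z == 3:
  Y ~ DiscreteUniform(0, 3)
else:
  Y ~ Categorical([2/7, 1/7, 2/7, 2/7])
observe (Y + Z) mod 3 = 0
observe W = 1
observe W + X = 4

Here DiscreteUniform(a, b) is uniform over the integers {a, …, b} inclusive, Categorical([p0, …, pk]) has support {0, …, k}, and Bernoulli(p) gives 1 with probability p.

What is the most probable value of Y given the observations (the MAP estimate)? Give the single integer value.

Enumerate traces; 4 have nonzero weight after conditioning:
  (W=1, X=3, Z=2, Y=1) weight 1/126
  (W=1, X=3, Z=3, Y=0) weight 1/72
  (W=1, X=3, Z=3, Y=3) weight 1/72
  (W=1, X=3, Z=4, Y=2) weight 1/63
Group by Y:
  weight(Y=0) = 1/72
  weight(Y=1) = 1/126
  weight(Y=2) = 1/63
  weight(Y=3) = 1/72
Total weight = 1/72 + 1/126 + 1/63 + 1/72 = 13/252
P(Y=0 | obs) = 1/72 / 13/252 = 7/26
P(Y=1 | obs) = 1/126 / 13/252 = 2/13
P(Y=2 | obs) = 1/63 / 13/252 = 4/13
P(Y=3 | obs) = 1/72 / 13/252 = 7/26
argmax = 2

argmax_v P(Y = v | obs) = 2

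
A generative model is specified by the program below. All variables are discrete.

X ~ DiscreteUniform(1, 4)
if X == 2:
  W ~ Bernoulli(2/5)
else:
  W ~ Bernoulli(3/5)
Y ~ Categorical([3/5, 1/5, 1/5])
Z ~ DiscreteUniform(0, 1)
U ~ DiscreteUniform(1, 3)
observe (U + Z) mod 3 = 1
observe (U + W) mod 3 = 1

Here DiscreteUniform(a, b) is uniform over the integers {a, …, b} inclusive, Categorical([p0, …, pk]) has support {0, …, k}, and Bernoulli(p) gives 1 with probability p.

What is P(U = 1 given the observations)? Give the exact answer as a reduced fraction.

P(U = 1 | obs) = 9/20

Enumerate traces; 24 have nonzero weight after conditioning:
  (X=1, W=0, Y=0, Z=0, U=1) weight 1/100
  (X=1, W=0, Y=1, Z=0, U=1) weight 1/300
  (X=1, W=0, Y=2, Z=0, U=1) weight 1/300
  (X=1, W=1, Y=0, Z=1, U=3) weight 3/200
  (X=1, W=1, Y=1, Z=1, U=3) weight 1/200
  (X=1, W=1, Y=2, Z=1, U=3) weight 1/200
  (X=2, W=0, Y=0, Z=0, U=1) weight 3/200
  (X=2, W=0, Y=1, Z=0, U=1) weight 1/200
  … 16 more
Group by U:
  weight(U=1) = 3/40
  weight(U=3) = 11/120
Total weight = 3/40 + 11/120 = 1/6
P(U=1 | obs) = 3/40 / 1/6 = 9/20
P(U=3 | obs) = 11/120 / 1/6 = 11/20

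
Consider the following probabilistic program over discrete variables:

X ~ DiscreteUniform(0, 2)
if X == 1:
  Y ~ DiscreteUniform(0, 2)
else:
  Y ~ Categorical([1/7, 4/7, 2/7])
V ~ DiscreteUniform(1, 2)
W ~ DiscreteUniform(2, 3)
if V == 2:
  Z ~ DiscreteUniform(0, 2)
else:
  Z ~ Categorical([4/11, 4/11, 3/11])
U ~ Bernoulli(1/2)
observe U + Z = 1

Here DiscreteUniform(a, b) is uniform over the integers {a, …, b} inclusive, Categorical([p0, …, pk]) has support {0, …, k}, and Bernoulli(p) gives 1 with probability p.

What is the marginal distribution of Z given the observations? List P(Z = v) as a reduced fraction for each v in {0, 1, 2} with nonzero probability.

P(Z=0) = 1/2, P(Z=1) = 1/2

Enumerate traces; 72 have nonzero weight after conditioning:
  (X=0, Y=0, V=1, W=2, Z=0, U=1) weight 1/462
  (X=0, Y=0, V=1, W=2, Z=1, U=0) weight 1/462
  (X=0, Y=0, V=1, W=3, Z=0, U=1) weight 1/462
  (X=0, Y=0, V=1, W=3, Z=1, U=0) weight 1/462
  (X=0, Y=0, V=2, W=2, Z=0, U=1) weight 1/504
  (X=0, Y=0, V=2, W=2, Z=1, U=0) weight 1/504
  (X=0, Y=0, V=2, W=3, Z=0, U=1) weight 1/504
  (X=0, Y=0, V=2, W=3, Z=1, U=0) weight 1/504
  … 64 more
Group by Z:
  weight(Z=0) = 23/132
  weight(Z=1) = 23/132
Total weight = 23/132 + 23/132 = 23/66
P(Z=0 | obs) = 23/132 / 23/66 = 1/2
P(Z=1 | obs) = 23/132 / 23/66 = 1/2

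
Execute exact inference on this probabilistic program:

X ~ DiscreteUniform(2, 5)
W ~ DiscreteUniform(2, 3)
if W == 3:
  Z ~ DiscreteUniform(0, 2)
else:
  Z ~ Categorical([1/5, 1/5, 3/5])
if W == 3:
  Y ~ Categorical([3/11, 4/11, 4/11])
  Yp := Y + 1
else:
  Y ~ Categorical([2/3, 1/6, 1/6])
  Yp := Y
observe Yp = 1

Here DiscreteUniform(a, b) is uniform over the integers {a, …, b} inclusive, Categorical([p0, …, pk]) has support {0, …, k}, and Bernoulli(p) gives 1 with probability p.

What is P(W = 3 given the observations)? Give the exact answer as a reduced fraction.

Enumerate traces; 24 have nonzero weight after conditioning:
  (X=2, W=2, Z=0, Y=1) weight 1/240
  (X=2, W=2, Z=1, Y=1) weight 1/240
  (X=2, W=2, Z=2, Y=1) weight 1/80
  (X=2, W=3, Z=0, Y=0) weight 1/88
  (X=2, W=3, Z=1, Y=0) weight 1/88
  (X=2, W=3, Z=2, Y=0) weight 1/88
  (X=3, W=2, Z=0, Y=1) weight 1/240
  (X=3, W=2, Z=1, Y=1) weight 1/240
  … 16 more
Group by W:
  weight(W=2) = 1/12
  weight(W=3) = 3/22
Total weight = 1/12 + 3/22 = 29/132
P(W=2 | obs) = 1/12 / 29/132 = 11/29
P(W=3 | obs) = 3/22 / 29/132 = 18/29

P(W = 3 | obs) = 18/29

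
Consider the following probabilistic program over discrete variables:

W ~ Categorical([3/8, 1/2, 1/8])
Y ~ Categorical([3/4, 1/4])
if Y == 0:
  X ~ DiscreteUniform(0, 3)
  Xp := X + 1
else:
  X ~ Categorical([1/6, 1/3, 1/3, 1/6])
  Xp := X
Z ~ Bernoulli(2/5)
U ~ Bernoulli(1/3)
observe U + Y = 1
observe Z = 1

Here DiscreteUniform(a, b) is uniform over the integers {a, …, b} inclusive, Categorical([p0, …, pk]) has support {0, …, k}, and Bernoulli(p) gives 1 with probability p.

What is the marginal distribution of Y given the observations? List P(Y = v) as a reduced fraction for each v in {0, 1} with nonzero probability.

Enumerate traces; 24 have nonzero weight after conditioning:
  (W=0, Y=0, X=0, Z=1, U=1) weight 3/320
  (W=0, Y=0, X=1, Z=1, U=1) weight 3/320
  (W=0, Y=0, X=2, Z=1, U=1) weight 3/320
  (W=0, Y=0, X=3, Z=1, U=1) weight 3/320
  (W=0, Y=1, X=0, Z=1, U=0) weight 1/240
  (W=0, Y=1, X=1, Z=1, U=0) weight 1/120
  (W=0, Y=1, X=2, Z=1, U=0) weight 1/120
  (W=0, Y=1, X=3, Z=1, U=0) weight 1/240
  … 16 more
Group by Y:
  weight(Y=0) = 1/10
  weight(Y=1) = 1/15
Total weight = 1/10 + 1/15 = 1/6
P(Y=0 | obs) = 1/10 / 1/6 = 3/5
P(Y=1 | obs) = 1/15 / 1/6 = 2/5

P(Y=0) = 3/5, P(Y=1) = 2/5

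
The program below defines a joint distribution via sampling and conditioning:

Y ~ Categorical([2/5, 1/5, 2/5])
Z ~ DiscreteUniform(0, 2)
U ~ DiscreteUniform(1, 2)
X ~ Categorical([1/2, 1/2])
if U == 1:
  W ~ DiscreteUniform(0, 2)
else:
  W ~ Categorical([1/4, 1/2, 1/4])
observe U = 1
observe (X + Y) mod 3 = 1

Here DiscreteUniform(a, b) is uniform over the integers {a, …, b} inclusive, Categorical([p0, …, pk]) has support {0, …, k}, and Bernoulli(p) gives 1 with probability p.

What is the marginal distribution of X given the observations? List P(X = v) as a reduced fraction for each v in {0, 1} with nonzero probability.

P(X=0) = 1/3, P(X=1) = 2/3

Enumerate traces; 18 have nonzero weight after conditioning:
  (Y=0, Z=0, U=1, X=1, W=0) weight 1/90
  (Y=0, Z=0, U=1, X=1, W=1) weight 1/90
  (Y=0, Z=0, U=1, X=1, W=2) weight 1/90
  (Y=0, Z=1, U=1, X=1, W=0) weight 1/90
  (Y=0, Z=1, U=1, X=1, W=1) weight 1/90
  (Y=0, Z=1, U=1, X=1, W=2) weight 1/90
  (Y=0, Z=2, U=1, X=1, W=0) weight 1/90
  (Y=0, Z=2, U=1, X=1, W=1) weight 1/90
  (Y=1, Z=0, U=1, X=0, W=0) weight 1/180
  … 9 more
Group by X:
  weight(X=0) = 1/20
  weight(X=1) = 1/10
Total weight = 1/20 + 1/10 = 3/20
P(X=0 | obs) = 1/20 / 3/20 = 1/3
P(X=1 | obs) = 1/10 / 3/20 = 2/3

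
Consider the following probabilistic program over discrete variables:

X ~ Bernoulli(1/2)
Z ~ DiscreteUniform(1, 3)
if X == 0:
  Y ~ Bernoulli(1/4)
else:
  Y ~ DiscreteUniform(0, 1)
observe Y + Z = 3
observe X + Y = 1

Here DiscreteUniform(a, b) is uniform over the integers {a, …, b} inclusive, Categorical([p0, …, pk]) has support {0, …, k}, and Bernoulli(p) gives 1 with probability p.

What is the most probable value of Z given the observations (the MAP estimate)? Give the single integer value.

argmax_v P(Z = v | obs) = 3

Enumerate traces; 2 have nonzero weight after conditioning:
  (X=0, Z=2, Y=1) weight 1/24
  (X=1, Z=3, Y=0) weight 1/12
Group by Z:
  weight(Z=2) = 1/24
  weight(Z=3) = 1/12
Total weight = 1/24 + 1/12 = 1/8
P(Z=2 | obs) = 1/24 / 1/8 = 1/3
P(Z=3 | obs) = 1/12 / 1/8 = 2/3
argmax = 3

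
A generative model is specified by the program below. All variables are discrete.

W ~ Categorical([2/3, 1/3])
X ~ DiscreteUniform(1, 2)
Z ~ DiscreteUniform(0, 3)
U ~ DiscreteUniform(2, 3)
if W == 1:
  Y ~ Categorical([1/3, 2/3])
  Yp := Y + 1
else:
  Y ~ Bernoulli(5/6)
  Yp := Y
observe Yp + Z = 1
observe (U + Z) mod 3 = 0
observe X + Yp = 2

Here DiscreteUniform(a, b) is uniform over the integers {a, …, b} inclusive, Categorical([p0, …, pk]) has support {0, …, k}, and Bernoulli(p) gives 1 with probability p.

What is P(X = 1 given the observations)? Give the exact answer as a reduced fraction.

Enumerate traces; 3 have nonzero weight after conditioning:
  (W=0, X=1, Z=0, U=3, Y=1) weight 5/144
  (W=0, X=2, Z=1, U=2, Y=0) weight 1/144
  (W=1, X=1, Z=0, U=3, Y=0) weight 1/144
Group by X:
  weight(X=1) = 1/24
  weight(X=2) = 1/144
Total weight = 1/24 + 1/144 = 7/144
P(X=1 | obs) = 1/24 / 7/144 = 6/7
P(X=2 | obs) = 1/144 / 7/144 = 1/7

P(X = 1 | obs) = 6/7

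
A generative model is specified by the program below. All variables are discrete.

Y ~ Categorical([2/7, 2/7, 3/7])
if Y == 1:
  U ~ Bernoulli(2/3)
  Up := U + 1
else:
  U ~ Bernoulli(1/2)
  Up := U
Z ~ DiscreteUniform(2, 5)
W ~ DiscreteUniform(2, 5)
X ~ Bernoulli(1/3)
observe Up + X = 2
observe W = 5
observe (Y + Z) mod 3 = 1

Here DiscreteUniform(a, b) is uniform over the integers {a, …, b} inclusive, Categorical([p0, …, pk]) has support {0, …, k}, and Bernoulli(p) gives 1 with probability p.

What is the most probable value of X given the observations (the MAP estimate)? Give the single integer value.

Enumerate traces; 5 have nonzero weight after conditioning:
  (Y=0, U=1, Z=4, W=5, X=1) weight 1/336
  (Y=1, U=0, Z=3, W=5, X=1) weight 1/504
  (Y=1, U=1, Z=3, W=5, X=0) weight 1/126
  (Y=2, U=1, Z=2, W=5, X=1) weight 1/224
  (Y=2, U=1, Z=5, W=5, X=1) weight 1/224
Group by X:
  weight(X=0) = 1/126
  weight(X=1) = 1/72
Total weight = 1/126 + 1/72 = 11/504
P(X=0 | obs) = 1/126 / 11/504 = 4/11
P(X=1 | obs) = 1/72 / 11/504 = 7/11
argmax = 1

argmax_v P(X = v | obs) = 1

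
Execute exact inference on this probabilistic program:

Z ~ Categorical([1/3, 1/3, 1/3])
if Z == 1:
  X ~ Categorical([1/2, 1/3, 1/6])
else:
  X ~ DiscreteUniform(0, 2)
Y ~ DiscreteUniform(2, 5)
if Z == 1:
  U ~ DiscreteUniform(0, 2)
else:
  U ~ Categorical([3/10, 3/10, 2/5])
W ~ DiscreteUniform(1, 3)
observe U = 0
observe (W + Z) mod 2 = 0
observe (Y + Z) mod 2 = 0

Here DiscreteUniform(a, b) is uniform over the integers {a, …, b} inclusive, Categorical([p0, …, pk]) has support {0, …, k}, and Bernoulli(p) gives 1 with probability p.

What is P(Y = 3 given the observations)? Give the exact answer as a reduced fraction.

Enumerate traces; 24 have nonzero weight after conditioning:
  (Z=0, X=0, Y=2, U=0, W=2) weight 1/360
  (Z=0, X=0, Y=4, U=0, W=2) weight 1/360
  (Z=0, X=1, Y=2, U=0, W=2) weight 1/360
  (Z=0, X=1, Y=4, U=0, W=2) weight 1/360
  (Z=0, X=2, Y=2, U=0, W=2) weight 1/360
  (Z=0, X=2, Y=4, U=0, W=2) weight 1/360
  (Z=1, X=0, Y=3, U=0, W=1) weight 1/216
  (Z=1, X=0, Y=3, U=0, W=3) weight 1/216
  (Z=1, X=0, Y=5, U=0, W=1) weight 1/216
  … 15 more
Group by Y:
  weight(Y=2) = 1/60
  weight(Y=3) = 1/54
  weight(Y=4) = 1/60
  weight(Y=5) = 1/54
Total weight = 1/60 + 1/54 + 1/60 + 1/54 = 19/270
P(Y=2 | obs) = 1/60 / 19/270 = 9/38
P(Y=3 | obs) = 1/54 / 19/270 = 5/19
P(Y=4 | obs) = 1/60 / 19/270 = 9/38
P(Y=5 | obs) = 1/54 / 19/270 = 5/19

P(Y = 3 | obs) = 5/19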